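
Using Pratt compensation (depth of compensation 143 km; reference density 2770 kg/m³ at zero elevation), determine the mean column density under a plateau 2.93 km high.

Pratt balance: ρ_ref D = ρ (D + h).
ρ = ρ_ref D/(D + h) = 2770 × 143 km/(143 km + 2.93 km) = 2710 kg/m³.

2710 kg/m³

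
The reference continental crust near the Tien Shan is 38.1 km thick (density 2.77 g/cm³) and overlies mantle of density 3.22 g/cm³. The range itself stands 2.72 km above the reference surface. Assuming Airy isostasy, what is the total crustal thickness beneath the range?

Root depth r = h ρ_c / (ρ_m − ρ_c) = 2.72 km × 2.77 / 0.45 = 16.74 km.
Total thickness = T + h + r = 38.1 km + 2.72 km + 16.74 km = 57.6 km.

57.6 km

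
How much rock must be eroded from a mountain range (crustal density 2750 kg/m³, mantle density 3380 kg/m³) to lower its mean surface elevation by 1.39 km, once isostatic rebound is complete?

7.46 km

Net drop Δ = e − u = e − e ρ_c/ρ_m = e (ρ_m − ρ_c)/ρ_m.
e = Δ ρ_m/(ρ_m − ρ_c) = 1.39 km × 3380/630 = 7.46 km.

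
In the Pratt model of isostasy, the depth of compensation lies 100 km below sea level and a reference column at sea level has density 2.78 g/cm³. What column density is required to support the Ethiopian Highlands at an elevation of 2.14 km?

2.72 g/cm³

Pratt balance: ρ_ref D = ρ (D + h).
ρ = ρ_ref D/(D + h) = 2.78 × 100 km/(100 km + 2.14 km) = 2.72 g/cm³.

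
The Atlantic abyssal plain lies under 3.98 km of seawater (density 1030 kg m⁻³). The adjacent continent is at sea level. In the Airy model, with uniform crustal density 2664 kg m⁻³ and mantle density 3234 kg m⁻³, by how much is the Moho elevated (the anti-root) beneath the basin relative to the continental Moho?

11.4 km

For local isostatic compensation: replacing crust with seawater at the top is compensated by replacing crust with mantle at the base: d (ρ_c − ρ_w) = a (ρ_m − ρ_c).
a = d (ρ_c − ρ_w)/(ρ_m − ρ_c) = 3.98 km × 1634/570 = 11.4 km.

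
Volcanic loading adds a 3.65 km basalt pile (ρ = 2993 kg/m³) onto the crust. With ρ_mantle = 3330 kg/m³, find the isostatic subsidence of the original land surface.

Subaerial loading: s = t ρ_load / ρ_m.
s = 3.65 km × 2993/3330 = 3.28 km.

3.28 km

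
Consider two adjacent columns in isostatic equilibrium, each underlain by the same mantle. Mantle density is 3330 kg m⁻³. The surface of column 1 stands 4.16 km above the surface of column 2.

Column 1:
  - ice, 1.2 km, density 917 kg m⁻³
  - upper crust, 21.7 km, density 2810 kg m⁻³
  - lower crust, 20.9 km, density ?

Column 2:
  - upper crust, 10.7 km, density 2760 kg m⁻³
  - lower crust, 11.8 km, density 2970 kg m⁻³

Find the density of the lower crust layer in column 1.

2850 kg m⁻³

Take the compensation level at the base of the deeper column (depth z_c below the surface of column 1) and equate Σ ρ_i t_i down to z_c; mantle fills any gap and the z_c terms cancel.
Column 1: 1.2×917 + 21.7×2810 + 20.9×ρ + (z_c − 43.8)×3330
Column 2: 4.16×0 + 10.7×2760 + 11.8×2970 + (z_c − 4.16 − 22.5)×3330
The z_c×3330 term appears on both sides and cancels. Collect the known terms of each column as K = Σ(ρt)_known − 3330 × (depth of known layers): K_1 = 62077.4 − 3330×43.8 = −83776.6; K_2 = 64578 − 3330×(4.16 + 22.5) = −24199.8.
Balance: K_1 + 20.9×ρ = K_2, so ρ = (K_2 − K_1)/20.9 = 59576.8/20.9 = 2850 kg m⁻³.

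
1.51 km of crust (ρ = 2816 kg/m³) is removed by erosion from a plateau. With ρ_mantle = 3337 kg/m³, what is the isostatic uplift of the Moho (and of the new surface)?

1.27 km

Unloading: uplift u = e ρ_c/ρ_m = 1.51 km × 2816/3337 = 1.27 km.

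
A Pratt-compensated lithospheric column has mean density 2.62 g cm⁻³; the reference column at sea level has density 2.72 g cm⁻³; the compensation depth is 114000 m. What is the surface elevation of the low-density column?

ρ_ref D = ρ (D + h) → h = D (ρ_ref − ρ)/ρ.
h = 114000 m × (2.72 − 2.62)/2.62 = 4350 m.

4350 m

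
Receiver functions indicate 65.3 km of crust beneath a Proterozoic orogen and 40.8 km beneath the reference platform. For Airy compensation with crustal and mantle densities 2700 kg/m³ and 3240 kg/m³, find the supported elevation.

Excess crust Δ = 65.3 km − 40.8 km = 24.5 km, split between elevation h and root r with h + r = Δ.
Airy balance ρ_c h = (ρ_m − ρ_c) r gives r = h ρ_c/(ρ_m − ρ_c), so h (1 + ρ_c/(ρ_m − ρ_c)) = Δ, i.e. h = Δ (ρ_m − ρ_c)/ρ_m.
h = 24.5 km × 540/3240 = 4.08 km.

4.08 km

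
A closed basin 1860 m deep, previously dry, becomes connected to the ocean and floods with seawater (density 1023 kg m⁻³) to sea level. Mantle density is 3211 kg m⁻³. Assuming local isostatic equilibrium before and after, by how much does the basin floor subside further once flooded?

After flooding the water column is d + s deep. Its weight must equal the weight of mantle displaced by the extra subsidence s: (d + s) ρ_w = s ρ_m.
s = d ρ_w / (ρ_m − ρ_w) = 1860 m × 1023/(3211 − 1023) = 870 m.

870 m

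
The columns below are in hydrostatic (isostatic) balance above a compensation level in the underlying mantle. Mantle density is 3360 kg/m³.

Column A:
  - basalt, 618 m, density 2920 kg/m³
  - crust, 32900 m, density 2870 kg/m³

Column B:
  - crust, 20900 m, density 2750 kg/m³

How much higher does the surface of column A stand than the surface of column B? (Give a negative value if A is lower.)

For any compensation level in the mantle, the mantle terms cancel and isostasy reduces to e = (Σt_A − Σt_B) − (Σ(ρt)_A − Σ(ρt)_B) / ρ_m.
Σt_A = 33518 m; Σt_B = 20900 m; Σ(ρt)_A = 96227560; Σ(ρt)_B = 57475000 (in m·kg/m³).
e = (33518 − 20900) − (96227560 − 57475000) / 3360 = 1080 m.

1080 m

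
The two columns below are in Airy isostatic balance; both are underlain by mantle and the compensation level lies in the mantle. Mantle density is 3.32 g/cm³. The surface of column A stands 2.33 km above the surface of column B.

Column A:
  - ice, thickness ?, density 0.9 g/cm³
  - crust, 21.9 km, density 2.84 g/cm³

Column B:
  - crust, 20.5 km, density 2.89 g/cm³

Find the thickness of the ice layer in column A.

2.5 km

Take the compensation level at the base of the deeper column (depth z_c below the surface of column A) and equate Σ ρ_i t_i down to z_c; mantle fills any gap and the z_c terms cancel.
Column A: x×0.9 + 21.9×2.84 + (z_c − 21.9 − x)×3.32
Column B: 2.33×0 + 20.5×2.89 + (z_c − 2.33 − 20.5)×3.32
The z_c×3.32 term appears on both sides and cancels. Collect the known terms of each column as K = Σ(ρt)_known − 3.32 × (depth of known layers): K_A = 62.196 − 3.32×21.9 = −10.512; K_B = 59.245 − 3.32×(2.33 + 20.5) = −16.5506.
Balance: K_A − x×(3.32 − 0.9) = K_B, so x = (K_A − K_B)/(3.32 − 0.9) = 6.0386/2.42 = 2.5 km.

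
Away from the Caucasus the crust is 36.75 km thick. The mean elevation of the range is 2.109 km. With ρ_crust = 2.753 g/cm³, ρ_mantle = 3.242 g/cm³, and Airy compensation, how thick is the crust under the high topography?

50.7 km

Root depth r = h ρ_c / (ρ_m − ρ_c) = 2.109 km × 2.753 / 0.489 = 11.87 km.
Total thickness = T + h + r = 36.75 km + 2.109 km + 11.87 km = 50.7 km.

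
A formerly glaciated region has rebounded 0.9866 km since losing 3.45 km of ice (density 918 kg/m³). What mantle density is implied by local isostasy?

3210 kg/m³

ρ_m = ρ_ice t / u = 918 × 3.45 km/0.9866 km = 3210 kg/m³.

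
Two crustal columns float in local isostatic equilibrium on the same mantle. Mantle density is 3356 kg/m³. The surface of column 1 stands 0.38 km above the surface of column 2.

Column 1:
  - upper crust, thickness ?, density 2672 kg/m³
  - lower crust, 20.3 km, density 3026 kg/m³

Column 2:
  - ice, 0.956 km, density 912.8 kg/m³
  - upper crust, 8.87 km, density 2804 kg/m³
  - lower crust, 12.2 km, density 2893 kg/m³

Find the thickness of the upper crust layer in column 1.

10.9 km

Take the compensation level at the base of the deeper column (depth z_c below the surface of column 1) and equate Σ ρ_i t_i down to z_c; mantle fills any gap and the z_c terms cancel.
Column 1: x×2672 + 20.3×3026 + (z_c − 20.3 − x)×3356
Column 2: 0.38×0 + 0.956×912.8 + 8.87×2804 + 12.2×2893 + (z_c − 0.38 − 22.026)×3356
The z_c×3356 term appears on both sides and cancels. Collect the known terms of each column as K = Σ(ρt)_known − 3356 × (depth of known layers): K_1 = 61427.8 − 3356×20.3 = −6699; K_2 = 61038.7168 − 3356×(0.38 + 22.026) = −14155.8192.
Balance: K_1 − x×(3356 − 2672) = K_2, so x = (K_1 − K_2)/(3356 − 2672) = 7456.82/684 = 10.9 km.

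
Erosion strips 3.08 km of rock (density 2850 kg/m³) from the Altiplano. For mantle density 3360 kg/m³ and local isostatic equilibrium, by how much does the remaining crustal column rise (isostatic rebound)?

2.61 km

Unloading: uplift u = e ρ_c/ρ_m = 3.08 km × 2850/3360 = 2.61 km.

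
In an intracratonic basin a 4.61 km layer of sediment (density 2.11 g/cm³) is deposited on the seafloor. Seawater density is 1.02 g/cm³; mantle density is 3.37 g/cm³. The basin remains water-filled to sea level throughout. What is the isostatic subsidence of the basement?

Submarine loading: the sediment displaces seawater, and the subsidence is in turn flooded, so s (ρ_m − ρ_w) = t (ρ_sed − ρ_w).
s = 4.61 km × (2.11 − 1.02) / (3.37 − 1.02) = 2.14 km.

2.14 km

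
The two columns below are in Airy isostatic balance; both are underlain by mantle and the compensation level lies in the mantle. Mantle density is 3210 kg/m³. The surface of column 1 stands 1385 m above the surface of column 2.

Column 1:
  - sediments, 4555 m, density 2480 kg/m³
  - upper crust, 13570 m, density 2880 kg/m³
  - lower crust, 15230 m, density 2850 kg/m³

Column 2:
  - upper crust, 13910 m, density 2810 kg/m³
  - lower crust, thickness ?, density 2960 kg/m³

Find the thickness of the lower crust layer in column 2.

Take the compensation level at the base of the deeper column (depth z_c below the surface of column 1) and equate Σ ρ_i t_i down to z_c; mantle fills any gap and the z_c terms cancel.
Column 1: 4555×2480 + 13570×2880 + 15230×2850 + (z_c − 33355)×3210
Column 2: 1385×0 + 13910×2810 + x×2960 + (z_c − 1385 − 13910 − x)×3210
The z_c×3210 term appears on both sides and cancels. Collect the known terms of each column as K = Σ(ρt)_known − 3210 × (depth of known layers): K_1 = 93783500 − 3210×33355 = −13286050; K_2 = 39087100 − 3210×(1385 + 13910) = −10009850.
Balance: K_1 = K_2 − x×(3210 − 2960), so x = (K_2 − K_1)/(3210 − 2960) = 3276200/250 = 13100 m.

13100 m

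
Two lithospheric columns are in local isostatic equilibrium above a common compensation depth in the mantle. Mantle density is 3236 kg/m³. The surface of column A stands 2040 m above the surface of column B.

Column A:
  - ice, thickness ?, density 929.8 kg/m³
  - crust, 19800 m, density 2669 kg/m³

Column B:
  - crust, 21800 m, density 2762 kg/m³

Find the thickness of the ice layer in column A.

Take the compensation level at the base of the deeper column (depth z_c below the surface of column A) and equate Σ ρ_i t_i down to z_c; mantle fills any gap and the z_c terms cancel.
Column A: x×929.8 + 19800×2669 + (z_c − 19800 − x)×3236
Column B: 2040×0 + 21800×2762 + (z_c − 2040 − 21800)×3236
The z_c×3236 term appears on both sides and cancels. Collect the known terms of each column as K = Σ(ρt)_known − 3236 × (depth of known layers): K_A = 52846200 − 3236×19800 = −11226600; K_B = 60211600 − 3236×(2040 + 21800) = −16934640.
Balance: K_A − x×(3236 − 929.8) = K_B, so x = (K_A − K_B)/(3236 − 929.8) = 5708040/2306.2 = 2480 m.

2480 m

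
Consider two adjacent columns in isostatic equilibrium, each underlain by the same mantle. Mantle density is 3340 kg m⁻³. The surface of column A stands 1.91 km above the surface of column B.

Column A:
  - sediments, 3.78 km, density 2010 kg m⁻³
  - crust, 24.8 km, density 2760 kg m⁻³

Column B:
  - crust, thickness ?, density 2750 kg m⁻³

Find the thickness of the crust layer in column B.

22.1 km

Take the compensation level at the base of the deeper column (depth z_c below the surface of column A) and equate Σ ρ_i t_i down to z_c; mantle fills any gap and the z_c terms cancel.
Column A: 3.78×2010 + 24.8×2760 + (z_c − 28.58)×3340
Column B: 1.91×0 + x×2750 + (z_c − 1.91 − 0 − x)×3340
The z_c×3340 term appears on both sides and cancels. Collect the known terms of each column as K = Σ(ρt)_known − 3340 × (depth of known layers): K_A = 76045.8 − 3340×28.58 = −19411.4; K_B = 0 − 3340×(1.91 + 0) = −6379.4.
Balance: K_A = K_B − x×(3340 − 2750), so x = (K_B − K_A)/(3340 − 2750) = 13032/590 = 22.1 km.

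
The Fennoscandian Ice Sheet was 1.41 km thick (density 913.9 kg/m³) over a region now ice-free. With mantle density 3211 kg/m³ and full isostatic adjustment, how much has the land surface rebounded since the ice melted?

0.401 km

Removing the load lets mantle flow back in; uplift u satisfies ρ_ice t = ρ_m u.
u = t ρ_ice/ρ_m = 1.41 km × 913.9/3211 = 0.401 km.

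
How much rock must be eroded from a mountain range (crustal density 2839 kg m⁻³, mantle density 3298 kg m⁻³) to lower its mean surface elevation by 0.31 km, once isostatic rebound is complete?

2.23 km

Net drop Δ = e − u = e − e ρ_c/ρ_m = e (ρ_m − ρ_c)/ρ_m.
e = Δ ρ_m/(ρ_m − ρ_c) = 0.31 km × 3298/459 = 2.23 km.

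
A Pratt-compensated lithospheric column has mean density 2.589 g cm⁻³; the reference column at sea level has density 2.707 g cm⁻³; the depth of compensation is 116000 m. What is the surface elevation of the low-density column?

ρ_ref D = ρ (D + h) → h = D (ρ_ref − ρ)/ρ.
h = 116000 m × (2.707 − 2.589)/2.589 = 5290 m.

5290 m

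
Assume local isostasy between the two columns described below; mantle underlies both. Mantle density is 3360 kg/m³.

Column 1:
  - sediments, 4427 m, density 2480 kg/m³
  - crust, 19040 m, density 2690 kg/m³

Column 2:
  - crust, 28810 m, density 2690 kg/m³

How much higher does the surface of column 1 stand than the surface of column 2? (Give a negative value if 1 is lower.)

For any compensation level in the mantle, the mantle terms cancel and isostasy reduces to e = (Σt_1 − Σt_2) − (Σ(ρt)_1 − Σ(ρt)_2) / ρ_m.
Σt_1 = 23467 m; Σt_2 = 28810 m; Σ(ρt)_1 = 62196560; Σ(ρt)_2 = 77498900 (in m·kg/m³).
e = (23467 − 28810) − (62196560 − 77498900) / 3360 = −789 m.

−789 m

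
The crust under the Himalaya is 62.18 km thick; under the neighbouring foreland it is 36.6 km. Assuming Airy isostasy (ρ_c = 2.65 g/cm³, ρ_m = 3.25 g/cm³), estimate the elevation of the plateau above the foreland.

Excess crust Δ = 62.18 km − 36.6 km = 25.58 km, split between elevation h and root r with h + r = Δ.
Airy balance ρ_c h = (ρ_m − ρ_c) r gives r = h ρ_c/(ρ_m − ρ_c), so h (1 + ρ_c/(ρ_m − ρ_c)) = Δ, i.e. h = Δ (ρ_m − ρ_c)/ρ_m.
h = 25.58 km × 0.6/3.25 = 4.72 km.

4.72 km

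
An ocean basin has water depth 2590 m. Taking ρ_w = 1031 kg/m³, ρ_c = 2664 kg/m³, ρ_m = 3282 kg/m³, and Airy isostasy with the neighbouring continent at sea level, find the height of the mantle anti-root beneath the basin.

Equating mass per unit area of the two columns: replacing crust with seawater at the top is compensated by replacing crust with mantle at the base: d (ρ_c − ρ_w) = a (ρ_m − ρ_c).
a = d (ρ_c − ρ_w)/(ρ_m − ρ_c) = 2590 m × 1633/618 = 6840 m.

6840 m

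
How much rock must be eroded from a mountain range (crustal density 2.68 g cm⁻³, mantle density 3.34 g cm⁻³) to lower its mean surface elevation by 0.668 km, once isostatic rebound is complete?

3.38 km

Net drop Δ = e − u = e − e ρ_c/ρ_m = e (ρ_m − ρ_c)/ρ_m.
e = Δ ρ_m/(ρ_m − ρ_c) = 0.668 km × 3.34/0.66 = 3.38 km.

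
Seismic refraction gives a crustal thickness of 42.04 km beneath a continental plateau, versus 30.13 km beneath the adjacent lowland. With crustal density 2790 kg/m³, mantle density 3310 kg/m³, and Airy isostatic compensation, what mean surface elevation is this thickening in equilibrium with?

Excess crust Δ = 42.04 km − 30.13 km = 11.91 km, split between elevation h and root r with h + r = Δ.
Airy balance ρ_c h = (ρ_m − ρ_c) r gives r = h ρ_c/(ρ_m − ρ_c), so h (1 + ρ_c/(ρ_m − ρ_c)) = Δ, i.e. h = Δ (ρ_m − ρ_c)/ρ_m.
h = 11.91 km × 520/3310 = 1.87 km.

1.87 km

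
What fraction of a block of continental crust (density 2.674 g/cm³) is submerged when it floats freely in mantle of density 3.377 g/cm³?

Submerged fraction = ρ_obj/ρ_fluid = 2.674/3.377 = 79.2%.

79.2%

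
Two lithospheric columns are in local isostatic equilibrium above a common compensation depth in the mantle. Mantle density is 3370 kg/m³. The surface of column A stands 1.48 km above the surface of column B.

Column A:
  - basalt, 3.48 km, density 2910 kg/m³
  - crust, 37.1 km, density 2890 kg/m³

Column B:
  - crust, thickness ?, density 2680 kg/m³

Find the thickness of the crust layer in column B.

Take the compensation level at the base of the deeper column (depth z_c below the surface of column A) and equate Σ ρ_i t_i down to z_c; mantle fills any gap and the z_c terms cancel.
Column A: 3.48×2910 + 37.1×2890 + (z_c − 40.58)×3370
Column B: 1.48×0 + x×2680 + (z_c − 1.48 − 0 − x)×3370
The z_c×3370 term appears on both sides and cancels. Collect the known terms of each column as K = Σ(ρt)_known − 3370 × (depth of known layers): K_A = 117345.8 − 3370×40.58 = −19408.8; K_B = 0 − 3370×(1.48 + 0) = −4987.6.
Balance: K_A = K_B − x×(3370 − 2680), so x = (K_B − K_A)/(3370 − 2680) = 14421.2/690 = 20.9 km.

20.9 km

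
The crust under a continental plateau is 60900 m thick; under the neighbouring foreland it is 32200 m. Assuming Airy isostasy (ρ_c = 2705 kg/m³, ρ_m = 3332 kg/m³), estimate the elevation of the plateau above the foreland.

Excess crust Δ = 60900 m − 32200 m = 28700 m, split between elevation h and root r with h + r = Δ.
Airy balance ρ_c h = (ρ_m − ρ_c) r gives r = h ρ_c/(ρ_m − ρ_c), so h (1 + ρ_c/(ρ_m − ρ_c)) = Δ, i.e. h = Δ (ρ_m − ρ_c)/ρ_m.
h = 28700 m × 627/3332 = 5400 m.

5400 m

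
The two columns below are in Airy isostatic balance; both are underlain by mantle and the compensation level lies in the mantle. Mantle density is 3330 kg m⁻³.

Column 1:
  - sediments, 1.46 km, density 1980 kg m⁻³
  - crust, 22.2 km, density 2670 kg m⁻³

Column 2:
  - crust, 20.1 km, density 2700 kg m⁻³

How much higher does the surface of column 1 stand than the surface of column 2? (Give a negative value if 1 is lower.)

1.19 km

For any compensation level in the mantle, the mantle terms cancel and isostasy reduces to e = (Σt_1 − Σt_2) − (Σ(ρt)_1 − Σ(ρt)_2) / ρ_m.
Σt_1 = 23.66 km; Σt_2 = 20.1 km; Σ(ρt)_1 = 62164.8; Σ(ρt)_2 = 54270 (in km·kg m⁻³).
e = (23.66 − 20.1) − (62164.8 − 54270) / 3330 = 1.19 km.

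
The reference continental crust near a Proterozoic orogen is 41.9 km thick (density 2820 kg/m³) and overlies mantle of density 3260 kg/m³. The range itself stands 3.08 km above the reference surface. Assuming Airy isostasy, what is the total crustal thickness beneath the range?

64.7 km

Root depth r = h ρ_c / (ρ_m − ρ_c) = 3.08 km × 2820 / 440 = 19.74 km.
Total thickness = T + h + r = 41.9 km + 3.08 km + 19.74 km = 64.7 km.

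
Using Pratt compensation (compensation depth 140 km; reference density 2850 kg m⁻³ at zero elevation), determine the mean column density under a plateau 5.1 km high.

2750 kg m⁻³

Pratt balance: ρ_ref D = ρ (D + h).
ρ = ρ_ref D/(D + h) = 2850 × 140 km/(140 km + 5.1 km) = 2750 kg m⁻³.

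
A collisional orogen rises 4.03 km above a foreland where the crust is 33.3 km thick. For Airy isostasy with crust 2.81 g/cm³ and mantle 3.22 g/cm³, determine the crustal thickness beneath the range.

Root depth r = h ρ_c / (ρ_m − ρ_c) = 4.03 km × 2.81 / 0.41 = 27.62 km.
Total thickness = T + h + r = 33.3 km + 4.03 km + 27.62 km = 65 km.

65 km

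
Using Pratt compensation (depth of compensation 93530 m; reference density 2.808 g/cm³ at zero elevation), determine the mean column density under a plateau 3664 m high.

2.7 g/cm³

Pratt balance: ρ_ref D = ρ (D + h).
ρ = ρ_ref D/(D + h) = 2.808 × 93530 m/(93530 m + 3664 m) = 2.7 g/cm³.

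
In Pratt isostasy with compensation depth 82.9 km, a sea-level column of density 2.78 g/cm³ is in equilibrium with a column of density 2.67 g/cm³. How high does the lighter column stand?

ρ_ref D = ρ (D + h) → h = D (ρ_ref − ρ)/ρ.
h = 82.9 km × (2.78 − 2.67)/2.67 = 3.42 km.

3.42 km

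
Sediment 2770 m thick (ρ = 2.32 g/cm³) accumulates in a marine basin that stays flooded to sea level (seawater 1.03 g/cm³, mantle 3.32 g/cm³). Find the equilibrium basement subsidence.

Submarine loading: the sediment displaces seawater, and the subsidence is in turn flooded, so s (ρ_m − ρ_w) = t (ρ_sed − ρ_w).
s = 2770 m × (2.32 − 1.03) / (3.32 − 1.03) = 1560 m.

1560 m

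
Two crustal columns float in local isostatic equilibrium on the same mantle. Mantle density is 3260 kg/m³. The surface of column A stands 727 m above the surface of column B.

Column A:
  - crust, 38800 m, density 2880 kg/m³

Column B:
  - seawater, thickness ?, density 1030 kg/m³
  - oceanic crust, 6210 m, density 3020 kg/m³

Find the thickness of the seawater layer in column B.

Take the compensation level at the base of the deeper column (depth z_c below the surface of column A) and equate Σ ρ_i t_i down to z_c; mantle fills any gap and the z_c terms cancel.
Column A: 38800×2880 + (z_c − 38800)×3260
Column B: 727×0 + x×1030 + 6210×3020 + (z_c − 727 − 6210 − x)×3260
The z_c×3260 term appears on both sides and cancels. Collect the known terms of each column as K = Σ(ρt)_known − 3260 × (depth of known layers): K_A = 111744000 − 3260×38800 = −14744000; K_B = 18754200 − 3260×(727 + 6210) = −3860420.
Balance: K_A = K_B − x×(3260 − 1030), so x = (K_B − K_A)/(3260 − 1030) = 10883600/2230 = 4880 m.

4880 m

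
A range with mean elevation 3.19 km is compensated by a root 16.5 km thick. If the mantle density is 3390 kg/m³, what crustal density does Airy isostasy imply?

2840 kg/m³

ρ_c h = (ρ_m − ρ_c) r → ρ_c (h + r) = ρ_m r → ρ_c = ρ_m r / (h + r).
ρ_c = 3390 × 16.5 km / (3.19 km + 16.5 km) = 2840 kg/m³.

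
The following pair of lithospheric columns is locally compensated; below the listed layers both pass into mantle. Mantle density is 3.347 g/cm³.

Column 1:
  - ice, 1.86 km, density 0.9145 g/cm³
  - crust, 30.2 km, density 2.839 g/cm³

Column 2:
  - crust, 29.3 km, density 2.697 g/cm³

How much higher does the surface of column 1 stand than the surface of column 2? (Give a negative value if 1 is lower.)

For any compensation level in the mantle, the mantle terms cancel and isostasy reduces to e = (Σt_1 − Σt_2) − (Σ(ρt)_1 − Σ(ρt)_2) / ρ_m.
Σt_1 = 32.06 km; Σt_2 = 29.3 km; Σ(ρt)_1 = 87.43877; Σ(ρt)_2 = 79.0221 (in km·g/cm³).
e = (32.06 − 29.3) − (87.43877 − 79.0221) / 3.347 = 0.245 km.

0.245 km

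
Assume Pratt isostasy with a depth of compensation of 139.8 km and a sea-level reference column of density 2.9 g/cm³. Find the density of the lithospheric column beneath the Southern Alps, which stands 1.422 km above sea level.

2.87 g/cm³

Pratt balance: ρ_ref D = ρ (D + h).
ρ = ρ_ref D/(D + h) = 2.9 × 139.8 km/(139.8 km + 1.422 km) = 2.87 g/cm³.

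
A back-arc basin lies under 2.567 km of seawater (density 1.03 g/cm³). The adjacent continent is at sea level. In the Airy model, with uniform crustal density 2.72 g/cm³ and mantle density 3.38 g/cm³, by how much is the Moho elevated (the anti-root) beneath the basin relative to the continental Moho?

6.57 km

In Airy isostatic equilibrium: replacing crust with seawater at the top is compensated by replacing crust with mantle at the base: d (ρ_c − ρ_w) = a (ρ_m − ρ_c).
a = d (ρ_c − ρ_w)/(ρ_m − ρ_c) = 2.567 km × 1.69/0.66 = 6.57 km.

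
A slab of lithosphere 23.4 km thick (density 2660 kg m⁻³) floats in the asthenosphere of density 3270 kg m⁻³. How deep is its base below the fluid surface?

Draft d = t ρ_obj/ρ_fluid = 23.4 km × 2660/3270 = 19 km.

19 km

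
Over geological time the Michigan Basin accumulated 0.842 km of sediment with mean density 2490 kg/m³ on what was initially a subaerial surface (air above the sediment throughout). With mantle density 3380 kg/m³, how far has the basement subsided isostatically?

0.62 km

Subaerial load: s = t ρ_sed / ρ_m = 0.842 km × 2490/3380 = 0.62 km.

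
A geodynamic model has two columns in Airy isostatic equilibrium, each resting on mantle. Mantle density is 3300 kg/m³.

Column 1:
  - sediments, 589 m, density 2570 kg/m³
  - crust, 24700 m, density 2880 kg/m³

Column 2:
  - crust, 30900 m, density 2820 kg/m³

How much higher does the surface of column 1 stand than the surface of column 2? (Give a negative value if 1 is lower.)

For any compensation level in the mantle, the mantle terms cancel and isostasy reduces to e = (Σt_1 − Σt_2) − (Σ(ρt)_1 − Σ(ρt)_2) / ρ_m.
Σt_1 = 25289 m; Σt_2 = 30900 m; Σ(ρt)_1 = 72649730; Σ(ρt)_2 = 87138000 (in m·kg/m³).
e = (25289 − 30900) − (72649730 − 87138000) / 3300 = −1220 m.

−1220 m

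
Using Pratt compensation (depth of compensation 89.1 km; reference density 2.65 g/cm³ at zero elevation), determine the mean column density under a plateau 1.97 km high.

Pratt balance: ρ_ref D = ρ (D + h).
ρ = ρ_ref D/(D + h) = 2.65 × 89.1 km/(89.1 km + 1.97 km) = 2.59 g/cm³.

2.59 g/cm³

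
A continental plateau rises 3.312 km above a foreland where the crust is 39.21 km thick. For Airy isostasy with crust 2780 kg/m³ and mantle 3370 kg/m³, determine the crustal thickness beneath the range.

Root depth r = h ρ_c / (ρ_m − ρ_c) = 3.312 km × 2780 / 590 = 15.61 km.
Total thickness = T + h + r = 39.21 km + 3.312 km + 15.61 km = 58.1 km.

58.1 km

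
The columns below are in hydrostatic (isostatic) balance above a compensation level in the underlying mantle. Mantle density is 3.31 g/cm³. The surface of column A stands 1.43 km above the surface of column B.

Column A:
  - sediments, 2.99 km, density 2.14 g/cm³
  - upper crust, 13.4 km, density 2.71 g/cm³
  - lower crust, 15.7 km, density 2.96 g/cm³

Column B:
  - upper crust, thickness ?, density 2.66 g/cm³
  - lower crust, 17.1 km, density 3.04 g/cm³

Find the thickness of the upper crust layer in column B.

Take the compensation level at the base of the deeper column (depth z_c below the surface of column A) and equate Σ ρ_i t_i down to z_c; mantle fills any gap and the z_c terms cancel.
Column A: 2.99×2.14 + 13.4×2.71 + 15.7×2.96 + (z_c − 32.09)×3.31
Column B: 1.43×0 + x×2.66 + 17.1×3.04 + (z_c − 1.43 − 17.1 − x)×3.31
The z_c×3.31 term appears on both sides and cancels. Collect the known terms of each column as K = Σ(ρt)_known − 3.31 × (depth of known layers): K_A = 89.1846 − 3.31×32.09 = −17.0333; K_B = 51.984 − 3.31×(1.43 + 17.1) = −9.3503.
Balance: K_A = K_B − x×(3.31 − 2.66), so x = (K_B − K_A)/(3.31 − 2.66) = 7.683/0.65 = 11.8 km.

11.8 km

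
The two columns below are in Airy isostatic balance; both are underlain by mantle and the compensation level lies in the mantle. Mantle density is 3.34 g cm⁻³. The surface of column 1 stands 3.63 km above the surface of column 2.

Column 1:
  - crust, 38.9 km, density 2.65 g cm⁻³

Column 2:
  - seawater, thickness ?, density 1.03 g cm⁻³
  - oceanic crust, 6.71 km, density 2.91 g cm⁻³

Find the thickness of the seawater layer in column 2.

5.12 km

Take the compensation level at the base of the deeper column (depth z_c below the surface of column 1) and equate Σ ρ_i t_i down to z_c; mantle fills any gap and the z_c terms cancel.
Column 1: 38.9×2.65 + (z_c − 38.9)×3.34
Column 2: 3.63×0 + x×1.03 + 6.71×2.91 + (z_c − 3.63 − 6.71 − x)×3.34
The z_c×3.34 term appears on both sides and cancels. Collect the known terms of each column as K = Σ(ρt)_known − 3.34 × (depth of known layers): K_1 = 103.085 − 3.34×38.9 = −26.841; K_2 = 19.5261 − 3.34×(3.63 + 6.71) = −15.0095.
Balance: K_1 = K_2 − x×(3.34 − 1.03), so x = (K_2 − K_1)/(3.34 − 1.03) = 11.8315/2.31 = 5.12 km.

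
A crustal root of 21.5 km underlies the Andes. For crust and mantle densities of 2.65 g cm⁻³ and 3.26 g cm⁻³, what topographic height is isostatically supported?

4.95 km

Balancing pressure at the compensation depth: ρ_c h = (ρ_m − ρ_c) r.
h = r (ρ_m − ρ_c) / ρ_c = 21.5 km × (3.26 − 2.65) / 2.65 = 4.95 km.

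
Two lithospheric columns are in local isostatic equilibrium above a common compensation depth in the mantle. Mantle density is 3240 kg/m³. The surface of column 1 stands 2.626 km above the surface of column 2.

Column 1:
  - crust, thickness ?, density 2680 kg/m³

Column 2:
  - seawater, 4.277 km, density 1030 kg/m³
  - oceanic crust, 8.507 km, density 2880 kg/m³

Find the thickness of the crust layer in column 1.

Take the compensation level at the base of the deeper column (depth z_c below the surface of column 1) and equate Σ ρ_i t_i down to z_c; mantle fills any gap and the z_c terms cancel.
Column 1: x×2680 + (z_c − 0 − x)×3240
Column 2: 2.626×0 + 4.277×1030 + 8.507×2880 + (z_c − 2.626 − 12.784)×3240
The z_c×3240 term appears on both sides and cancels. Collect the known terms of each column as K = Σ(ρt)_known − 3240 × (depth of known layers): K_1 = 0 − 3240×0 = 0; K_2 = 28905.47 − 3240×(2.626 + 12.784) = −21022.93.
Balance: K_1 − x×(3240 − 2680) = K_2, so x = (K_1 − K_2)/(3240 − 2680) = 21022.9/560 = 37.5 km.

37.5 km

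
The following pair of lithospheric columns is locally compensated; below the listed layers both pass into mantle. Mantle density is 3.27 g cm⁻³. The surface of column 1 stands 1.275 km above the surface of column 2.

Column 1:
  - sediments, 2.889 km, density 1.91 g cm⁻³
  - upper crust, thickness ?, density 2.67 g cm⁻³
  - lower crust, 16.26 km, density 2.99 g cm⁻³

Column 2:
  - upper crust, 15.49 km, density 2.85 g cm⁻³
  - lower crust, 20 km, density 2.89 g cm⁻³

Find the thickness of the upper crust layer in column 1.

16.3 km

Take the compensation level at the base of the deeper column (depth z_c below the surface of column 1) and equate Σ ρ_i t_i down to z_c; mantle fills any gap and the z_c terms cancel.
Column 1: 2.889×1.91 + x×2.67 + 16.26×2.99 + (z_c − 19.149 − x)×3.27
Column 2: 1.275×0 + 15.49×2.85 + 20×2.89 + (z_c − 1.275 − 35.49)×3.27
The z_c×3.27 term appears on both sides and cancels. Collect the known terms of each column as K = Σ(ρt)_known − 3.27 × (depth of known layers): K_1 = 54.13539 − 3.27×19.149 = −8.48184; K_2 = 101.9465 − 3.27×(1.275 + 35.49) = −18.27505.
Balance: K_1 − x×(3.27 − 2.67) = K_2, so x = (K_1 − K_2)/(3.27 − 2.67) = 9.79321/0.6 = 16.3 km.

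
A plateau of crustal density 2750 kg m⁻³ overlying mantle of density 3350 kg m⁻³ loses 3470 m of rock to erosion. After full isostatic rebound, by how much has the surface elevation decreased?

621 m

Rebound u = e ρ_c/ρ_m = 3470 m × 2750/3350 = 2849 m.
Net surface drop = e − u = 3470 m − 2849 m = e (ρ_m − ρ_c)/ρ_m = 621 m.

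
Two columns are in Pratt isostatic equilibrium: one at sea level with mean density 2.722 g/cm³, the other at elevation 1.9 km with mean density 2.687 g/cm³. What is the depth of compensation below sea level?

ρ_ref D = ρ (D + h) → D (ρ_ref − ρ) = ρ h.
D = ρ h/(ρ_ref − ρ) = 2.687 × 1.9 km/(2.722 − 2.687) = 146 km.

146 km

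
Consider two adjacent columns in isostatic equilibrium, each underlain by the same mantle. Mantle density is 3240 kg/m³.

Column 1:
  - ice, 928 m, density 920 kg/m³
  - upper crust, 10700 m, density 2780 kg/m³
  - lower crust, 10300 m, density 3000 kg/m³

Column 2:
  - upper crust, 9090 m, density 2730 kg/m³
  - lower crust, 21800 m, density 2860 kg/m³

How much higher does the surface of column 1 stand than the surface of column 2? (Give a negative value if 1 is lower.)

For any compensation level in the mantle, the mantle terms cancel and isostasy reduces to e = (Σt_1 − Σt_2) − (Σ(ρt)_1 − Σ(ρt)_2) / ρ_m.
Σt_1 = 21928 m; Σt_2 = 30890 m; Σ(ρt)_1 = 61499760; Σ(ρt)_2 = 87163700 (in m·kg/m³).
e = (21928 − 30890) − (61499760 − 87163700) / 3240 = −1040 m.

−1040 m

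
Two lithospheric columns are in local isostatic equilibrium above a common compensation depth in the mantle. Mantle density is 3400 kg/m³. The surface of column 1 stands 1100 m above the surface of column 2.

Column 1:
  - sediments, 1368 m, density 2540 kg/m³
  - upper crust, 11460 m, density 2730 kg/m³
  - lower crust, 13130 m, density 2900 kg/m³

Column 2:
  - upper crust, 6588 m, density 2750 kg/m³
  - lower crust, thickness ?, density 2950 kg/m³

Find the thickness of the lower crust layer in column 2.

Take the compensation level at the base of the deeper column (depth z_c below the surface of column 1) and equate Σ ρ_i t_i down to z_c; mantle fills any gap and the z_c terms cancel.
Column 1: 1368×2540 + 11460×2730 + 13130×2900 + (z_c − 25958)×3400
Column 2: 1100×0 + 6588×2750 + x×2950 + (z_c − 1100 − 6588 − x)×3400
The z_c×3400 term appears on both sides and cancels. Collect the known terms of each column as K = Σ(ρt)_known − 3400 × (depth of known layers): K_1 = 72837520 − 3400×25958 = −15419680; K_2 = 18117000 − 3400×(1100 + 6588) = −8022200.
Balance: K_1 = K_2 − x×(3400 − 2950), so x = (K_2 − K_1)/(3400 − 2950) = 7397480/450 = 16400 m.

16400 m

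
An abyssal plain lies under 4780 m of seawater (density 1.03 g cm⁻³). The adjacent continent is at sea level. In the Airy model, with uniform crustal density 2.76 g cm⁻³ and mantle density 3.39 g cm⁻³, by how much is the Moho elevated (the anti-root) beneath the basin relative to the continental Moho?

13100 m

Equating mass per unit area of the two columns: replacing crust with seawater at the top is compensated by replacing crust with mantle at the base: d (ρ_c − ρ_w) = a (ρ_m − ρ_c).
a = d (ρ_c − ρ_w)/(ρ_m − ρ_c) = 4780 m × 1.73/0.63 = 13100 m.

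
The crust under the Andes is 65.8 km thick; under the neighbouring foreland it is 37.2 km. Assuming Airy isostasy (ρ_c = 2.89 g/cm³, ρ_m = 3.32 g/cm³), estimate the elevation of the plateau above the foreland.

3.7 km

Excess crust Δ = 65.8 km − 37.2 km = 28.6 km, split between elevation h and root r with h + r = Δ.
Airy balance ρ_c h = (ρ_m − ρ_c) r gives r = h ρ_c/(ρ_m − ρ_c), so h (1 + ρ_c/(ρ_m − ρ_c)) = Δ, i.e. h = Δ (ρ_m − ρ_c)/ρ_m.
h = 28.6 km × 0.43/3.32 = 3.7 km.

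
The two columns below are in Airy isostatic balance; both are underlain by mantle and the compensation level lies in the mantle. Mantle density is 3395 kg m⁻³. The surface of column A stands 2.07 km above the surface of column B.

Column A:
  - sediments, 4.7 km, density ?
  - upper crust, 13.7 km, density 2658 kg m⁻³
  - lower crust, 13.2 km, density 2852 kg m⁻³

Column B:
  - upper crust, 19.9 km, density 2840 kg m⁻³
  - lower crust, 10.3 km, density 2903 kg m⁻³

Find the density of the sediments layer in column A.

2140 kg m⁻³

Take the compensation level at the base of the deeper column (depth z_c below the surface of column A) and equate Σ ρ_i t_i down to z_c; mantle fills any gap and the z_c terms cancel.
Column A: 4.7×ρ + 13.7×2658 + 13.2×2852 + (z_c − 31.6)×3395
Column B: 2.07×0 + 19.9×2840 + 10.3×2903 + (z_c − 2.07 − 30.2)×3395
The z_c×3395 term appears on both sides and cancels. Collect the known terms of each column as K = Σ(ρt)_known − 3395 × (depth of known layers): K_A = 74061 − 3395×31.6 = −33221; K_B = 86416.9 − 3395×(2.07 + 30.2) = −23139.75.
Balance: K_A + 4.7×ρ = K_B, so ρ = (K_B − K_A)/4.7 = 10081.2/4.7 = 2140 kg m⁻³.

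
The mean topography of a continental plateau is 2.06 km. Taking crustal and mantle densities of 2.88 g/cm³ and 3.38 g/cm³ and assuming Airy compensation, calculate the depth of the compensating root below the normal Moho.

11.9 km

Equating mass per unit area of the two columns: the weight of the topography is balanced by the buoyancy of the root, ρ_c h = (ρ_m − ρ_c) r.
r = h · ρ_c / (ρ_m − ρ_c) = 2.06 km × 2.88 / (3.38 − 2.88) = 11.9 km.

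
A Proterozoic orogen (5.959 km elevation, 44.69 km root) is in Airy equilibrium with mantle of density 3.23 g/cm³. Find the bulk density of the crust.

2.85 g/cm³

ρ_c h = (ρ_m − ρ_c) r → ρ_c (h + r) = ρ_m r → ρ_c = ρ_m r / (h + r).
ρ_c = 3.23 × 44.69 km / (5.959 km + 44.69 km) = 2.85 g/cm³.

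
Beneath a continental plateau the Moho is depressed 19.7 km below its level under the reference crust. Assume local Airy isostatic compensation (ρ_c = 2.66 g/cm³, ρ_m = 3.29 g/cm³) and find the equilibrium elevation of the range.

By Archimedes' principle applied to the lithosphere: ρ_c h = (ρ_m − ρ_c) r.
h = r (ρ_m − ρ_c) / ρ_c = 19.7 km × (3.29 − 2.66) / 2.66 = 4.67 km.

4.67 km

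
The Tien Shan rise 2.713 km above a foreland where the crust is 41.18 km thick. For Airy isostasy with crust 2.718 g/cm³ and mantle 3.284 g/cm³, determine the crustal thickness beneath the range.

56.9 km

Root depth r = h ρ_c / (ρ_m − ρ_c) = 2.713 km × 2.718 / 0.566 = 13.03 km.
Total thickness = T + h + r = 41.18 km + 2.713 km + 13.03 km = 56.9 km.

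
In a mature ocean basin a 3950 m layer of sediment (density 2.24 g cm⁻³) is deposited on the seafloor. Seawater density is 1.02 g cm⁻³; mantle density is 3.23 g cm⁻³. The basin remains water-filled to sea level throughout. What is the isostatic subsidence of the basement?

2180 m

Submarine loading: the sediment displaces seawater, and the subsidence is in turn flooded, so s (ρ_m − ρ_w) = t (ρ_sed − ρ_w).
s = 3950 m × (2.24 − 1.02) / (3.23 − 1.02) = 2180 m.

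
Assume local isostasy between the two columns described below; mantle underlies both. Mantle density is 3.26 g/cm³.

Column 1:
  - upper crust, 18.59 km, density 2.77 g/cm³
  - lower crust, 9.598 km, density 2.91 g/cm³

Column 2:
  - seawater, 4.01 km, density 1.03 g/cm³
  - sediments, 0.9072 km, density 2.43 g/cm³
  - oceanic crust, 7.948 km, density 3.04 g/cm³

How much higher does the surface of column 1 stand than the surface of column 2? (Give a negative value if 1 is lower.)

0.314 km

For any compensation level in the mantle, the mantle terms cancel and isostasy reduces to e = (Σt_1 − Σt_2) − (Σ(ρt)_1 − Σ(ρt)_2) / ρ_m.
Σt_1 = 28.188 km; Σt_2 = 12.8652 km; Σ(ρt)_1 = 79.42448; Σ(ρt)_2 = 30.496716 (in km·g/cm³).
e = (28.188 − 12.8652) − (79.42448 − 30.496716) / 3.26 = 0.314 km.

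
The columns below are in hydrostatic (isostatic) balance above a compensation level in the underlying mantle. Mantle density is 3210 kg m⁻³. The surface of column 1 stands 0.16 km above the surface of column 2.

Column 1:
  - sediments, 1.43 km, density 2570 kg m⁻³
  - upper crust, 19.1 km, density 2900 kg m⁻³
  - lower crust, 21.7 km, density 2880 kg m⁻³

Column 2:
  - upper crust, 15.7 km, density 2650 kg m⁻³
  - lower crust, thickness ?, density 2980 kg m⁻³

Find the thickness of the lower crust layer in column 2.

20.4 km

Take the compensation level at the base of the deeper column (depth z_c below the surface of column 1) and equate Σ ρ_i t_i down to z_c; mantle fills any gap and the z_c terms cancel.
Column 1: 1.43×2570 + 19.1×2900 + 21.7×2880 + (z_c − 42.23)×3210
Column 2: 0.16×0 + 15.7×2650 + x×2980 + (z_c − 0.16 − 15.7 − x)×3210
The z_c×3210 term appears on both sides and cancels. Collect the known terms of each column as K = Σ(ρt)_known − 3210 × (depth of known layers): K_1 = 121561.1 − 3210×42.23 = −13997.2; K_2 = 41605 − 3210×(0.16 + 15.7) = −9305.6.
Balance: K_1 = K_2 − x×(3210 − 2980), so x = (K_2 − K_1)/(3210 − 2980) = 4691.6/230 = 20.4 km.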